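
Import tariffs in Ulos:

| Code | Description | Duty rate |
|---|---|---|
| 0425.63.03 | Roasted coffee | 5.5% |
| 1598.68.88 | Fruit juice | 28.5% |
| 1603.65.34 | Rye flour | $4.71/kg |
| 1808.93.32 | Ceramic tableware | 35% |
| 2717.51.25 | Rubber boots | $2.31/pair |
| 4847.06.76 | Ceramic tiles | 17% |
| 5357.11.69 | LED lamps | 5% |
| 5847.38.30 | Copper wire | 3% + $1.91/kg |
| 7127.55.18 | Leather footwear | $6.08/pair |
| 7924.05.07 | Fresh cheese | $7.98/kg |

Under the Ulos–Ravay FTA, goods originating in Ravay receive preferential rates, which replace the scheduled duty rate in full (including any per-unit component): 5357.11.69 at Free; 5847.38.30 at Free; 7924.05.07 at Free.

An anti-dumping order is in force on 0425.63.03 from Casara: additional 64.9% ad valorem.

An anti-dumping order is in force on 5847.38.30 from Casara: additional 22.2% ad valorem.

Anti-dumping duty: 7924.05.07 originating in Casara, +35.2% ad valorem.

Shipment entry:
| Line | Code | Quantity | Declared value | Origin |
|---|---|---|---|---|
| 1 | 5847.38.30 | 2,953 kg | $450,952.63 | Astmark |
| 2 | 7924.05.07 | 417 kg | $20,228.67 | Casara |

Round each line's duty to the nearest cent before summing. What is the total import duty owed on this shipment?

Line 1 (5847.38.30, Astmark, 2,953 kg, $450,952.63):
Base rate for 5847.38.30 is 3% + $1.91/kg.
5847.38.30 has an FTA preferential rate, but origin Astmark is not Ravay; base rate stands.
The additional-duty order on 5847.38.30 targets Casara, not Astmark; it does not apply.
Duty = $450,952.63 × 3% + 2,953 × $1.91 = $19,168.81.
Line 2 (7924.05.07, Casara, 417 kg, $20,228.67):
Base rate for 7924.05.07 is $7.98/kg.
7924.05.07 has an FTA preferential rate, but origin Casara is not Ravay; base rate stands.
Additional duty on 7924.05.07 from Casara: +35.2% ad valorem. Applied ad valorem rate = 35.2%.
Duty = $20,228.67 × 35.2% + 417 × $7.98 = $10,448.15.
Total = $19,168.81 + $10,448.15 = $29,616.96.

$29,616.96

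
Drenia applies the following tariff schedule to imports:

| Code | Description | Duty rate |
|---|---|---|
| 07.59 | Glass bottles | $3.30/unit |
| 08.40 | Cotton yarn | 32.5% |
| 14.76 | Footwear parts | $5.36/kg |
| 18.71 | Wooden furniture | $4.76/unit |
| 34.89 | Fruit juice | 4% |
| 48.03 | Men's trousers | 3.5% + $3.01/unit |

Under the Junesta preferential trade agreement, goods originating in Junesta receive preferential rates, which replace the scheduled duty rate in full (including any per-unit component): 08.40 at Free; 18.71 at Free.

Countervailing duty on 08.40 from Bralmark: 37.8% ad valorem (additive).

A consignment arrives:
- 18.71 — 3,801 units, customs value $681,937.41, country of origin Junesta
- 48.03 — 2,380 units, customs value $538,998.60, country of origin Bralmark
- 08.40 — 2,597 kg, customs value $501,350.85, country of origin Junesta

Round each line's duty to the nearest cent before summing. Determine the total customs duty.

$26,028.75

Line 1 (18.71, Junesta, 3,801 units, $681,937.41):
Base rate for 18.71 is $4.76/unit.
Origin Junesta qualifies under the Drenia–Junesta agreement and 18.71 is covered: preferential rate Free applies instead.
Duty = $681,937.41 × 0% = $0.00.
Line 2 (48.03, Bralmark, 2,380 units, $538,998.60):
Base rate for 48.03 is 3.5% + $3.01/unit.
Duty = $538,998.60 × 3.5% + 2,380 × $3.01 = $26,028.75.
Line 3 (08.40, Junesta, 2,597 kg, $501,350.85):
Base rate for 08.40 is 32.5%.
Origin Junesta qualifies under the Drenia–Junesta agreement and 08.40 is covered: preferential rate Free applies instead.
The additional-duty order on 08.40 targets Bralmark, not Junesta; it does not apply.
Duty = $501,350.85 × 0% = $0.00.
Total = $0.00 + $26,028.75 + $0.00 = $26,028.75.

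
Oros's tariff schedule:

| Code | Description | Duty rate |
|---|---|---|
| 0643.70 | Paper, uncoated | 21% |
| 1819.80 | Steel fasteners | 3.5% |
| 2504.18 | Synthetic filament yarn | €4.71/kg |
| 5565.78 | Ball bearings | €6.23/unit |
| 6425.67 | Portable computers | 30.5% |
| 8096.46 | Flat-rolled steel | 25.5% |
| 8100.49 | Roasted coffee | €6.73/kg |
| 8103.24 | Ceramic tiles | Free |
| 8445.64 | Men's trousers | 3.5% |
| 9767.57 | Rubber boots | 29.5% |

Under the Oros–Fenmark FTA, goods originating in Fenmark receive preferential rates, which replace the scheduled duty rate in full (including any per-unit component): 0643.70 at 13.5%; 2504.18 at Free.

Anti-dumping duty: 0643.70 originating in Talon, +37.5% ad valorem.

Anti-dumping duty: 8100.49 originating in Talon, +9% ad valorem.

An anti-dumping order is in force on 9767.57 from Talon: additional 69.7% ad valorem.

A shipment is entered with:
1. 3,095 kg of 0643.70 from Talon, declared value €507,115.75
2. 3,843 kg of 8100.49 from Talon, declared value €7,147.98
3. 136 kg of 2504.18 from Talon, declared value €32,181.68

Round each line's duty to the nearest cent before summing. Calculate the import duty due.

Line 1 (0643.70, Talon, 3,095 kg, €507,115.75):
Base rate for 0643.70 is 21%.
0643.70 has an FTA preferential rate, but origin Talon is not Fenmark; base rate stands.
Additional duty on 0643.70 from Talon: +37.5%. Applied ad valorem rate: 21% + 37.5% = 58.5%.
Duty = €507,115.75 × 58.5% = €296,662.71.
Line 2 (8100.49, Talon, 3,843 kg, €7,147.98):
Base rate for 8100.49 is €6.73/kg.
Additional duty on 8100.49 from Talon: +9% ad valorem. Applied ad valorem rate = 9%.
Duty = €7,147.98 × 9% + 3,843 × €6.73 = €26,506.71.
Line 3 (2504.18, Talon, 136 kg, €32,181.68):
Base rate for 2504.18 is €4.71/kg.
2504.18 has an FTA preferential rate, but origin Talon is not Fenmark; base rate stands.
Duty = 136 × €4.71 = €640.56.
Total = €296,662.71 + €26,506.71 + €640.56 = €323,809.98.

€323,809.98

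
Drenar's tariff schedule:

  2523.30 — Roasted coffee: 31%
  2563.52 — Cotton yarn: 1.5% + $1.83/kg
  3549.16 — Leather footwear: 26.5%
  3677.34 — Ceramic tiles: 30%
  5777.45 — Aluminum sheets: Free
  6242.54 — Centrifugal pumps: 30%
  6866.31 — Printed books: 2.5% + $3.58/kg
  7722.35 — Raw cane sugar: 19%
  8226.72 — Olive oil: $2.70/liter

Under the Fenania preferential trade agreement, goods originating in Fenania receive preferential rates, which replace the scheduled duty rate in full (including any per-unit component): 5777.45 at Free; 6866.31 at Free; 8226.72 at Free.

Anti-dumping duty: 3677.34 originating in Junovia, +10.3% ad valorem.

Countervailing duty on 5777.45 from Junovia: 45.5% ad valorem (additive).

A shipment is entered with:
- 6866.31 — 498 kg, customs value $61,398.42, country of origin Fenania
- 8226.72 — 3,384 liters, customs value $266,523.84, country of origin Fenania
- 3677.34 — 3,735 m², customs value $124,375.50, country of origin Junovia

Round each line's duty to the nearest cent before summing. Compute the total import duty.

$50,123.33

Line 1 (6866.31, Fenania, 498 kg, $61,398.42):
Base rate for 6866.31 is 2.5% + $3.58/kg.
Origin Fenania qualifies under the Drenar–Fenania agreement and 6866.31 is covered: preferential rate Free applies instead.
Duty = $61,398.42 × 0% = $0.00.
Line 2 (8226.72, Fenania, 3,384 liters, $266,523.84):
Base rate for 8226.72 is $2.70/liter.
Origin Fenania qualifies under the Drenar–Fenania agreement and 8226.72 is covered: preferential rate Free applies instead.
Duty = $266,523.84 × 0% = $0.00.
Line 3 (3677.34, Junovia, 3,735 m², $124,375.50):
Base rate for 3677.34 is 30%.
Additional duty on 3677.34 from Junovia: +10.3%. Applied ad valorem rate: 30% + 10.3% = 40.3%.
Duty = $124,375.50 × 40.3% = $50,123.33.
Total = $0.00 + $0.00 + $50,123.33 = $50,123.33.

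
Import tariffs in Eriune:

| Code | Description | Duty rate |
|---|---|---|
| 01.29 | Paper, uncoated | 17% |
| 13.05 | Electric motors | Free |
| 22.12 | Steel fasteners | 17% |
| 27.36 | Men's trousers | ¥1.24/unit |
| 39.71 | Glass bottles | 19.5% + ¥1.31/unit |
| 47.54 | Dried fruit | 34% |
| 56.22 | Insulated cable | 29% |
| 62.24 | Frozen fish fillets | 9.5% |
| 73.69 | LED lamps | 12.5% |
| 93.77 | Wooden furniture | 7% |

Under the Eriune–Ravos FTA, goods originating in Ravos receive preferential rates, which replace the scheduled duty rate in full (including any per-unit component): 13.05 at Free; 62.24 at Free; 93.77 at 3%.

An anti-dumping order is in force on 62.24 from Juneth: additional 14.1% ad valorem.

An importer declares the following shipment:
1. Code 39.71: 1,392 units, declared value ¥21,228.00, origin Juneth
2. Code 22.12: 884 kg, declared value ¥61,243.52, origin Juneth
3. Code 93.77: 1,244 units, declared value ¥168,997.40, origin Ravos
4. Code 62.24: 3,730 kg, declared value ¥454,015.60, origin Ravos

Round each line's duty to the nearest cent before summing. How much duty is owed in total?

Line 1 (39.71, Juneth, 1,392 units, ¥21,228.00):
Base rate for 39.71 is 19.5% + ¥1.31/unit.
Duty = ¥21,228.00 × 19.5% + 1,392 × ¥1.31 = ¥5,962.98.
Line 2 (22.12, Juneth, 884 kg, ¥61,243.52):
Base rate for 22.12 is 17%.
Duty = ¥61,243.52 × 17% = ¥10,411.40.
Line 3 (93.77, Ravos, 1,244 units, ¥168,997.40):
Base rate for 93.77 is 7%.
Origin Ravos qualifies under the Eriune–Ravos agreement and 93.77 is covered: preferential rate 3% applies instead.
Duty = ¥168,997.40 × 3% = ¥5,069.92.
Line 4 (62.24, Ravos, 3,730 kg, ¥454,015.60):
Base rate for 62.24 is 9.5%.
Origin Ravos qualifies under the Eriune–Ravos agreement and 62.24 is covered: preferential rate Free applies instead.
The additional-duty order on 62.24 targets Juneth, not Ravos; it does not apply.
Duty = ¥454,015.60 × 0% = ¥0.00.
Total = ¥5,962.98 + ¥10,411.40 + ¥5,069.92 + ¥0.00 = ¥21,444.30.

¥21,444.30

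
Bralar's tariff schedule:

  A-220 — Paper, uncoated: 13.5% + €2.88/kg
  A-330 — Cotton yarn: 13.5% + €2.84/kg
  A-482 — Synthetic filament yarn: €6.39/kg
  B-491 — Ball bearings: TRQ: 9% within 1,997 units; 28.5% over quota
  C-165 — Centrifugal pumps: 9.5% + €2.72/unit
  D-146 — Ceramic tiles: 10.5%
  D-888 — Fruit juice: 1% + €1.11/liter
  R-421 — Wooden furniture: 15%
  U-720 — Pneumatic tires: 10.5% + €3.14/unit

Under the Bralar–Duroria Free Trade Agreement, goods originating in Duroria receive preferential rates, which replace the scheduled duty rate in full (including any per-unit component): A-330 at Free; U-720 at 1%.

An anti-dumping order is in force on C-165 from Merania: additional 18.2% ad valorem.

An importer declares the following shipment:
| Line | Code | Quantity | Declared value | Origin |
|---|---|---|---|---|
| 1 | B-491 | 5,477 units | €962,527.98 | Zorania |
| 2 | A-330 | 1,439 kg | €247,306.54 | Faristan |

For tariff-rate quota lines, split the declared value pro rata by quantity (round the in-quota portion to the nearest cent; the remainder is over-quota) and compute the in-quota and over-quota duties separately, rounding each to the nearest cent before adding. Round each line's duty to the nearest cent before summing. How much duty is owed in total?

€243,357.82

Line 1 (B-491, Zorania, 5,477 units, €962,527.98):
Code B-491 is under a tariff-rate quota (threshold 1,997 units). In-quota: 1,997 units at 9%; over-quota: 3,480 units at 28.5%.
Pro-rata value split: in-quota = €962,527.98 × 1,997/5,477 = €350,952.78; over-quota = €962,527.98 − €350,952.78 = €611,575.20.
In-quota duty = €350,952.78 × 9% = €31,585.75. Over-quota duty = €611,575.20 × 28.5% = €174,298.93.
Line duty = €31,585.75 + €174,298.93 = €205,884.68.
Line 2 (A-330, Faristan, 1,439 kg, €247,306.54):
Base rate for A-330 is 13.5% + €2.84/kg.
A-330 has an FTA preferential rate, but origin Faristan is not Duroria; base rate stands.
Duty = €247,306.54 × 13.5% + 1,439 × €2.84 = €37,473.14.
Total = €205,884.68 + €37,473.14 = €243,357.82.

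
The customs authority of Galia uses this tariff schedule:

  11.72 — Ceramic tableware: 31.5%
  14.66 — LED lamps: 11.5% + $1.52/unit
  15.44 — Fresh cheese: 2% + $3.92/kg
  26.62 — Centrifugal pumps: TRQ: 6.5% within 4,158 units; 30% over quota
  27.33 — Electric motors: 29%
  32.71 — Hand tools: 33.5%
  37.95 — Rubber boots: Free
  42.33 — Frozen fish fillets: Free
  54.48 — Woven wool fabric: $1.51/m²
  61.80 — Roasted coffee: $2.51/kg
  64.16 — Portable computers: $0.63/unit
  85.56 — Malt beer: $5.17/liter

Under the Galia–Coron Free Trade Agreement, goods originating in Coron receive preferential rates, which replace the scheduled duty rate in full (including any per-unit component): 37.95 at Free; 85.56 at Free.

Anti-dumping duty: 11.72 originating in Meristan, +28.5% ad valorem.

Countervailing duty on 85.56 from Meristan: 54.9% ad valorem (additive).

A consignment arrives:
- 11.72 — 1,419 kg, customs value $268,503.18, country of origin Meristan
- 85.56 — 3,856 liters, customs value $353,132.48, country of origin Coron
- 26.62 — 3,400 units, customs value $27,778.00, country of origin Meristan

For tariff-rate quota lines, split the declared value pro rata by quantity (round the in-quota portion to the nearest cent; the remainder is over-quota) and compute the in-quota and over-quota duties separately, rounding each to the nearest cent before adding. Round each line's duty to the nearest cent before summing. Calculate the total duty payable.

$162,907.48

Line 1 (11.72, Meristan, 1,419 kg, $268,503.18):
Base rate for 11.72 is 31.5%.
Additional duty on 11.72 from Meristan: +28.5%. Applied ad valorem rate: 31.5% + 28.5% = 60%.
Duty = $268,503.18 × 60% = $161,101.91.
Line 2 (85.56, Coron, 3,856 liters, $353,132.48):
Base rate for 85.56 is $5.17/liter.
Origin Coron qualifies under the Galia–Coron agreement and 85.56 is covered: preferential rate Free applies instead.
The additional-duty order on 85.56 targets Meristan, not Coron; it does not apply.
Duty = $353,132.48 × 0% = $0.00.
Line 3 (26.62, Meristan, 3,400 units, $27,778.00):
Code 26.62 is under a tariff-rate quota (threshold 4,158 units). Quantity 3,400 units is within the quota, so the in-quota rate 6.5% applies to the full value.
Duty = $27,778.00 × 6.5% = $1,805.57.
Total = $161,101.91 + $0.00 + $1,805.57 = $162,907.48.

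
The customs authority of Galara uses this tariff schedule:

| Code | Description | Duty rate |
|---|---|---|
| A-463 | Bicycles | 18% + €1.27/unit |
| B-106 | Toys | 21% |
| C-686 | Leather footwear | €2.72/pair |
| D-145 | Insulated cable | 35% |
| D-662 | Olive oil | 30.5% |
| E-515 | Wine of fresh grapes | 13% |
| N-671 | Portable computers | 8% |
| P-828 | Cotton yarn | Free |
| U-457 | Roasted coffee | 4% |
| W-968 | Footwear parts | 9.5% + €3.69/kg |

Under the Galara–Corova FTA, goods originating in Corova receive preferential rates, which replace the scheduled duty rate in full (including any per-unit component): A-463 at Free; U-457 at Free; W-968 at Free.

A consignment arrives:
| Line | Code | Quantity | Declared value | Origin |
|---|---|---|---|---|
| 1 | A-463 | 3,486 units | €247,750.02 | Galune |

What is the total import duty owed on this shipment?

Line 1 (A-463, Galune, 3,486 units, €247,750.02):
Base rate for A-463 is 18% + €1.27/unit.
A-463 has an FTA preferential rate, but origin Galune is not Corova; base rate stands.
Duty = €247,750.02 × 18% + 3,486 × €1.27 = €49,022.22.

€49,022.22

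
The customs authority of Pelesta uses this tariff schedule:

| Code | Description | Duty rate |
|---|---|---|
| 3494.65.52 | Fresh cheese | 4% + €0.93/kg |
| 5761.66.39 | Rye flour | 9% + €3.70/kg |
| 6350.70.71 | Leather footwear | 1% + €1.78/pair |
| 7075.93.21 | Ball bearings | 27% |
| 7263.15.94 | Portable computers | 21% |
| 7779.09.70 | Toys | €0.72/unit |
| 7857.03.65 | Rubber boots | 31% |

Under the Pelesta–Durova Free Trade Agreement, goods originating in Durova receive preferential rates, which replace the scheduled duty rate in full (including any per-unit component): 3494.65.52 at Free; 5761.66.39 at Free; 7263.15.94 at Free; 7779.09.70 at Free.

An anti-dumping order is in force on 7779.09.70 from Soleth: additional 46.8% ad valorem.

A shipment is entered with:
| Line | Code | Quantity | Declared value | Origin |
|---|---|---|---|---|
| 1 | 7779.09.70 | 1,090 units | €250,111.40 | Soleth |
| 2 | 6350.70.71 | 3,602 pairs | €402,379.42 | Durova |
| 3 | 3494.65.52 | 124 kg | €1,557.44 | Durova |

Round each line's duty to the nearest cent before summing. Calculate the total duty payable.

Line 1 (7779.09.70, Soleth, 1,090 units, €250,111.40):
Base rate for 7779.09.70 is €0.72/unit.
7779.09.70 has an FTA preferential rate, but origin Soleth is not Durova; base rate stands.
Additional duty on 7779.09.70 from Soleth: +46.8% ad valorem. Applied ad valorem rate = 46.8%.
Duty = €250,111.40 × 46.8% + 1,090 × €0.72 = €117,836.94.
Line 2 (6350.70.71, Durova, 3,602 pairs, €402,379.42):
Base rate for 6350.70.71 is 1% + €1.78/pair.
Origin Durova is the FTA partner but 6350.70.71 is not on the preference list; base rate stands.
Duty = €402,379.42 × 1% + 3,602 × €1.78 = €10,435.35.
Line 3 (3494.65.52, Durova, 124 kg, €1,557.44):
Base rate for 3494.65.52 is 4% + €0.93/kg.
Origin Durova qualifies under the Pelesta–Durova agreement and 3494.65.52 is covered: preferential rate Free applies instead.
Duty = €1,557.44 × 0% = €0.00.
Total = €117,836.94 + €10,435.35 + €0.00 = €128,272.29.

€128,272.29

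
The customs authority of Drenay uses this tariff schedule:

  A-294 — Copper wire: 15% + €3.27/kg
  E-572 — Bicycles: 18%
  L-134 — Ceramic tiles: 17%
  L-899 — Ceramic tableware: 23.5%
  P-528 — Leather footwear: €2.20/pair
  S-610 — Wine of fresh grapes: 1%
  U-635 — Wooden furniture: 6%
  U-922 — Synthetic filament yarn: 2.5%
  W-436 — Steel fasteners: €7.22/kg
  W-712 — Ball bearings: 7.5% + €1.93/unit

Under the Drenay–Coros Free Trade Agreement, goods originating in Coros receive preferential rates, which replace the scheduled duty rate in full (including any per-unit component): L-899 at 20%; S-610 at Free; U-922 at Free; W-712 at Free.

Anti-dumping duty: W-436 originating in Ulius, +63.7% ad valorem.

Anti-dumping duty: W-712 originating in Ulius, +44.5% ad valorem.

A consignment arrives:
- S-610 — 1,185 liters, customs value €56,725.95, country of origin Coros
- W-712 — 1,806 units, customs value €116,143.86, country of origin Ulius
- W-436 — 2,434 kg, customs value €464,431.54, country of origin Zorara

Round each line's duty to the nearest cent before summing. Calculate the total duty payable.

€81,453.87

Line 1 (S-610, Coros, 1,185 liters, €56,725.95):
Base rate for S-610 is 1%.
Origin Coros qualifies under the Drenay–Coros agreement and S-610 is covered: preferential rate Free applies instead.
Duty = €56,725.95 × 0% = €0.00.
Line 2 (W-712, Ulius, 1,806 units, €116,143.86):
Base rate for W-712 is 7.5% + €1.93/unit.
W-712 has an FTA preferential rate, but origin Ulius is not Coros; base rate stands.
Additional duty on W-712 from Ulius: +44.5%. Applied ad valorem rate: 7.5% + 44.5% = 52%.
Duty = €116,143.86 × 52% + 1,806 × €1.93 = €63,880.39.
Line 3 (W-436, Zorara, 2,434 kg, €464,431.54):
Base rate for W-436 is €7.22/kg.
The additional-duty order on W-436 targets Ulius, not Zorara; it does not apply.
Duty = 2,434 × €7.22 = €17,573.48.
Total = €0.00 + €63,880.39 + €17,573.48 = €81,453.87.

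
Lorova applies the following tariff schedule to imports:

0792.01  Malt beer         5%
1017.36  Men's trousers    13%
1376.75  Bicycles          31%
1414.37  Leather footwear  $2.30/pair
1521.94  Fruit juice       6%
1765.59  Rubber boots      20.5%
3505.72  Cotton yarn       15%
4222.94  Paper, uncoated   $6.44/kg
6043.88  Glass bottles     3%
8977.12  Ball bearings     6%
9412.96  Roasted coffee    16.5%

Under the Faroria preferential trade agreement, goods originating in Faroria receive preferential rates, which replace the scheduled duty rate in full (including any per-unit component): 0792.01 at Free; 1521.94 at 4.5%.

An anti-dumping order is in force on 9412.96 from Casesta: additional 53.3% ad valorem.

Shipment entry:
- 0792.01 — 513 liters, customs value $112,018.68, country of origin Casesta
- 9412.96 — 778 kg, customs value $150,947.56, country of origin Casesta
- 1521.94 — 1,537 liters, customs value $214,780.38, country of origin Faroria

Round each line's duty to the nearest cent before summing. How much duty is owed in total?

Line 1 (0792.01, Casesta, 513 liters, $112,018.68):
Base rate for 0792.01 is 5%.
0792.01 has an FTA preferential rate, but origin Casesta is not Faroria; base rate stands.
Duty = $112,018.68 × 5% = $5,600.93.
Line 2 (9412.96, Casesta, 778 kg, $150,947.56):
Base rate for 9412.96 is 16.5%.
Additional duty on 9412.96 from Casesta: +53.3%. Applied ad valorem rate: 16.5% + 53.3% = 69.8%.
Duty = $150,947.56 × 69.8% = $105,361.40.
Line 3 (1521.94, Faroria, 1,537 liters, $214,780.38):
Base rate for 1521.94 is 6%.
Origin Faroria qualifies under the Lorova–Faroria agreement and 1521.94 is covered: preferential rate 4.5% applies instead.
Duty = $214,780.38 × 4.5% = $9,665.12.
Total = $5,600.93 + $105,361.40 + $9,665.12 = $120,627.45.

$120,627.45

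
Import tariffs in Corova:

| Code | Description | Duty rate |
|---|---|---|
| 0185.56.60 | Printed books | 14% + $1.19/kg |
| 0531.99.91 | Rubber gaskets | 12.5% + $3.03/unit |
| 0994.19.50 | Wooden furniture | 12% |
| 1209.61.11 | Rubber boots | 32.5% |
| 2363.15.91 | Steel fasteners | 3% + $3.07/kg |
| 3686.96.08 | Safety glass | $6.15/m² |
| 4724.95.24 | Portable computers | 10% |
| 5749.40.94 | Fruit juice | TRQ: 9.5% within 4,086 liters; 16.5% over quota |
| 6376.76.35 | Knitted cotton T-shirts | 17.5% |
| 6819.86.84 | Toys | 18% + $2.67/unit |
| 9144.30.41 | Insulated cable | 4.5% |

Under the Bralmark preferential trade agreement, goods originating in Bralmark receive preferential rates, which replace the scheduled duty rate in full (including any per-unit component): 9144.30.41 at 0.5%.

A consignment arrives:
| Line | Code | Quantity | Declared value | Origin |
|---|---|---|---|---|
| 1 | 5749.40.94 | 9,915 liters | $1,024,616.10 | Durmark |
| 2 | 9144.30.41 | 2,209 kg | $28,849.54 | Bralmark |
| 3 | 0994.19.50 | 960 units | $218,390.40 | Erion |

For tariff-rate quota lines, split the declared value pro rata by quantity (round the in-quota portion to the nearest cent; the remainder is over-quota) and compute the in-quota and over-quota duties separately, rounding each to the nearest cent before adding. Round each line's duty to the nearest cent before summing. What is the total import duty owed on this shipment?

$165,855.45

Line 1 (5749.40.94, Durmark, 9,915 liters, $1,024,616.10):
Code 5749.40.94 is under a tariff-rate quota (threshold 4,086 liters). In-quota: 4,086 liters at 9.5%; over-quota: 5,829 liters at 16.5%.
Pro-rata value split: in-quota = $1,024,616.10 × 4,086/9,915 = $422,247.24; over-quota = $1,024,616.10 − $422,247.24 = $602,368.86.
In-quota duty = $422,247.24 × 9.5% = $40,113.49. Over-quota duty = $602,368.86 × 16.5% = $99,390.86.
Line duty = $40,113.49 + $99,390.86 = $139,504.35.
Line 2 (9144.30.41, Bralmark, 2,209 kg, $28,849.54):
Base rate for 9144.30.41 is 4.5%.
Origin Bralmark qualifies under the Corova–Bralmark agreement and 9144.30.41 is covered: preferential rate 0.5% applies instead.
Duty = $28,849.54 × 0.5% = $144.25.
Line 3 (0994.19.50, Erion, 960 units, $218,390.40):
Base rate for 0994.19.50 is 12%.
Duty = $218,390.40 × 12% = $26,206.85.
Total = $139,504.35 + $144.25 + $26,206.85 = $165,855.45.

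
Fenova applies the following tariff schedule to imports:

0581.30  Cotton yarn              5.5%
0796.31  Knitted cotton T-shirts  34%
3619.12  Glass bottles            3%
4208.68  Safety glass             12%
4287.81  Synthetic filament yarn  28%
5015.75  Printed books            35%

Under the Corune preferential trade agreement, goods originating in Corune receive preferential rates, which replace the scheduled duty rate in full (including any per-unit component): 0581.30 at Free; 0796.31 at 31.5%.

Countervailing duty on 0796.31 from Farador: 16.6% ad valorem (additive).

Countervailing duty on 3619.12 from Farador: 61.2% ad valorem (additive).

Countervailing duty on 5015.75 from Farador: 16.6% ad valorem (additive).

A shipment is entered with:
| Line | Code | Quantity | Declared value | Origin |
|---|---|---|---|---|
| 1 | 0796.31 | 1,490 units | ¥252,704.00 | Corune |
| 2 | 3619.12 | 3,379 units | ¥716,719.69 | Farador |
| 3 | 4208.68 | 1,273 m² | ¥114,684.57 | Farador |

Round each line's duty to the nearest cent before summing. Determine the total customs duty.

¥553,497.95

Line 1 (0796.31, Corune, 1,490 units, ¥252,704.00):
Base rate for 0796.31 is 34%.
Origin Corune qualifies under the Fenova–Corune agreement and 0796.31 is covered: preferential rate 31.5% applies instead.
The additional-duty order on 0796.31 targets Farador, not Corune; it does not apply.
Duty = ¥252,704.00 × 31.5% = ¥79,601.76.
Line 2 (3619.12, Farador, 3,379 units, ¥716,719.69):
Base rate for 3619.12 is 3%.
Additional duty on 3619.12 from Farador: +61.2%. Applied ad valorem rate: 3% + 61.2% = 64.2%.
Duty = ¥716,719.69 × 64.2% = ¥460,134.04.
Line 3 (4208.68, Farador, 1,273 m², ¥114,684.57):
Base rate for 4208.68 is 12%.
Duty = ¥114,684.57 × 12% = ¥13,762.15.
Total = ¥79,601.76 + ¥460,134.04 + ¥13,762.15 = ¥553,497.95.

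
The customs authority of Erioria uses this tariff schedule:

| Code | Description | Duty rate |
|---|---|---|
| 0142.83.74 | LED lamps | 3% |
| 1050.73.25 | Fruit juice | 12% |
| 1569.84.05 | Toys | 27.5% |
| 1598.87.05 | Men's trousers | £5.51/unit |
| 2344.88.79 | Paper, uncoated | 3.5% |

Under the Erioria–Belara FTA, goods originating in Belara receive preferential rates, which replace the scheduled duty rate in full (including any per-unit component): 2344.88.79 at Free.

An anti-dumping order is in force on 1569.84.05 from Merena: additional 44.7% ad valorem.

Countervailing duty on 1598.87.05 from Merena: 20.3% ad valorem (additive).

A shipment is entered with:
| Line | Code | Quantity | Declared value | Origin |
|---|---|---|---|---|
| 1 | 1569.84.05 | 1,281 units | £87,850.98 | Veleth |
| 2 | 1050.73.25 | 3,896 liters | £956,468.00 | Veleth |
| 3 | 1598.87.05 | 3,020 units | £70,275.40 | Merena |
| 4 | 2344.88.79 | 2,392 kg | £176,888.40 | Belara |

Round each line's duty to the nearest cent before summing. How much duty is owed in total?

£169,841.29

Line 1 (1569.84.05, Veleth, 1,281 units, £87,850.98):
Base rate for 1569.84.05 is 27.5%.
The additional-duty order on 1569.84.05 targets Merena, not Veleth; it does not apply.
Duty = £87,850.98 × 27.5% = £24,159.02.
Line 2 (1050.73.25, Veleth, 3,896 liters, £956,468.00):
Base rate for 1050.73.25 is 12%.
Duty = £956,468.00 × 12% = £114,776.16.
Line 3 (1598.87.05, Merena, 3,020 units, £70,275.40):
Base rate for 1598.87.05 is £5.51/unit.
Additional duty on 1598.87.05 from Merena: +20.3% ad valorem. Applied ad valorem rate = 20.3%.
Duty = £70,275.40 × 20.3% + 3,020 × £5.51 = £30,906.11.
Line 4 (2344.88.79, Belara, 2,392 kg, £176,888.40):
Base rate for 2344.88.79 is 3.5%.
Origin Belara qualifies under the Erioria–Belara agreement and 2344.88.79 is covered: preferential rate Free applies instead.
Duty = £176,888.40 × 0% = £0.00.
Total = £24,159.02 + £114,776.16 + £30,906.11 + £0.00 = £169,841.29.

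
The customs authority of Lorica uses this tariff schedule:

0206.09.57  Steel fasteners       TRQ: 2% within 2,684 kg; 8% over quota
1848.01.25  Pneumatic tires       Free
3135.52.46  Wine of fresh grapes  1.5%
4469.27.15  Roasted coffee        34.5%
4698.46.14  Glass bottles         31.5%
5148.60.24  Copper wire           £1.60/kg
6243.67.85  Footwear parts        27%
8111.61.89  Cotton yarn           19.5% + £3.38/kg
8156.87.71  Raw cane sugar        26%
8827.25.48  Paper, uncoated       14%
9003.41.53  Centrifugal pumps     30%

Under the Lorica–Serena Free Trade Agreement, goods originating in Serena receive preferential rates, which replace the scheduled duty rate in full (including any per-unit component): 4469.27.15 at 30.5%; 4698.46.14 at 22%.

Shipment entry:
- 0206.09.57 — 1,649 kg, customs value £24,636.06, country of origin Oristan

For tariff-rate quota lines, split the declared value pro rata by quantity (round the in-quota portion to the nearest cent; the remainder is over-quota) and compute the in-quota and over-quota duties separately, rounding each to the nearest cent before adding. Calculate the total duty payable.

£492.72

Line 1 (0206.09.57, Oristan, 1,649 kg, £24,636.06):
Code 0206.09.57 is under a tariff-rate quota (threshold 2,684 kg). Quantity 1,649 kg is within the quota, so the in-quota rate 2% applies to the full value.
Duty = £24,636.06 × 2% = £492.72.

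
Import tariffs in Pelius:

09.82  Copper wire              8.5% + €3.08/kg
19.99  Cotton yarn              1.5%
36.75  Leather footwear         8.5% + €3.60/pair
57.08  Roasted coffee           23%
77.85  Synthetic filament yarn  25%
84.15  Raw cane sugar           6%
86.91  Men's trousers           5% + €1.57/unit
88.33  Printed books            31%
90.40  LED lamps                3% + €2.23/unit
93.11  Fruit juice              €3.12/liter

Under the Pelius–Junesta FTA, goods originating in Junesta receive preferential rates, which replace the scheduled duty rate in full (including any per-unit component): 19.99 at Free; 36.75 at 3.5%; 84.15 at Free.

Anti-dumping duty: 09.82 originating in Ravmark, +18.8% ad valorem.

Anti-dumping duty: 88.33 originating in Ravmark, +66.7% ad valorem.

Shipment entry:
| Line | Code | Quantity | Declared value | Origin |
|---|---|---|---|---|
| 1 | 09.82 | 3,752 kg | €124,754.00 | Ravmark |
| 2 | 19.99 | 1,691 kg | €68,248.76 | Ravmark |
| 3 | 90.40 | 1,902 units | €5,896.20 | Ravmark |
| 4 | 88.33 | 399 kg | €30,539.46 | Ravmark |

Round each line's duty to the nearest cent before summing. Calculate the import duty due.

€80,893.13

Line 1 (09.82, Ravmark, 3,752 kg, €124,754.00):
Base rate for 09.82 is 8.5% + €3.08/kg.
Additional duty on 09.82 from Ravmark: +18.8%. Applied ad valorem rate: 8.5% + 18.8% = 27.3%.
Duty = €124,754.00 × 27.3% + 3,752 × €3.08 = €45,614.00.
Line 2 (19.99, Ravmark, 1,691 kg, €68,248.76):
Base rate for 19.99 is 1.5%.
19.99 has an FTA preferential rate, but origin Ravmark is not Junesta; base rate stands.
Duty = €68,248.76 × 1.5% = €1,023.73.
Line 3 (90.40, Ravmark, 1,902 units, €5,896.20):
Base rate for 90.40 is 3% + €2.23/unit.
Duty = €5,896.20 × 3% + 1,902 × €2.23 = €4,418.35.
Line 4 (88.33, Ravmark, 399 kg, €30,539.46):
Base rate for 88.33 is 31%.
Additional duty on 88.33 from Ravmark: +66.7%. Applied ad valorem rate: 31% + 66.7% = 97.7%.
Duty = €30,539.46 × 97.7% = €29,837.05.
Total = €45,614.00 + €1,023.73 + €4,418.35 + €29,837.05 = €80,893.13.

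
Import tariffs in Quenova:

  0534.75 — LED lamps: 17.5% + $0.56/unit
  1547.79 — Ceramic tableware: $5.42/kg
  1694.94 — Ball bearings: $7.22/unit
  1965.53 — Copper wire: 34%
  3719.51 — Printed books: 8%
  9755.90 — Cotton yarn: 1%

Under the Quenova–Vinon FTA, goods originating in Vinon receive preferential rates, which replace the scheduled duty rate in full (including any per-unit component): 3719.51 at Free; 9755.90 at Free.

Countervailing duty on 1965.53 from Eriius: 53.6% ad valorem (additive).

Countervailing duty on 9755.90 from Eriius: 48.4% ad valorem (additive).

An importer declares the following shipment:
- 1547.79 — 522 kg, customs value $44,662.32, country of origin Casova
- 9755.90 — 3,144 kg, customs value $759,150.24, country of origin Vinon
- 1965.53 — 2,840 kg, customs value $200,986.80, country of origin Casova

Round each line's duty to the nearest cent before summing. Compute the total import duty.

Line 1 (1547.79, Casova, 522 kg, $44,662.32):
Base rate for 1547.79 is $5.42/kg.
Duty = 522 × $5.42 = $2,829.24.
Line 2 (9755.90, Vinon, 3,144 kg, $759,150.24):
Base rate for 9755.90 is 1%.
Origin Vinon qualifies under the Quenova–Vinon agreement and 9755.90 is covered: preferential rate Free applies instead.
The additional-duty order on 9755.90 targets Eriius, not Vinon; it does not apply.
Duty = $759,150.24 × 0% = $0.00.
Line 3 (1965.53, Casova, 2,840 kg, $200,986.80):
Base rate for 1965.53 is 34%.
The additional-duty order on 1965.53 targets Eriius, not Casova; it does not apply.
Duty = $200,986.80 × 34% = $68,335.51.
Total = $2,829.24 + $0.00 + $68,335.51 = $71,164.75.

$71,164.75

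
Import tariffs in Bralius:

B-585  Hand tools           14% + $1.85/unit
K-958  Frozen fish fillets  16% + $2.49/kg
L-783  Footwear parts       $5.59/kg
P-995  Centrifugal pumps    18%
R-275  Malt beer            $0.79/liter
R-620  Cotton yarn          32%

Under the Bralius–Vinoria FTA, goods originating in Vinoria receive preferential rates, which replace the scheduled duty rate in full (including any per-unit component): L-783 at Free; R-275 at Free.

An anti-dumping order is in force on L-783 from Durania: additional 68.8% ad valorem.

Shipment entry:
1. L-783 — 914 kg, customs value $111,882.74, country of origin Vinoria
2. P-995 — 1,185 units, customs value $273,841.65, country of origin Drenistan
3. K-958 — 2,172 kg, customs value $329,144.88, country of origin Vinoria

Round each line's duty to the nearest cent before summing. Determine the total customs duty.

Line 1 (L-783, Vinoria, 914 kg, $111,882.74):
Base rate for L-783 is $5.59/kg.
Origin Vinoria qualifies under the Bralius–Vinoria agreement and L-783 is covered: preferential rate Free applies instead.
The additional-duty order on L-783 targets Durania, not Vinoria; it does not apply.
Duty = $111,882.74 × 0% = $0.00.
Line 2 (P-995, Drenistan, 1,185 units, $273,841.65):
Base rate for P-995 is 18%.
Duty = $273,841.65 × 18% = $49,291.50.
Line 3 (K-958, Vinoria, 2,172 kg, $329,144.88):
Base rate for K-958 is 16% + $2.49/kg.
Origin Vinoria is the FTA partner but K-958 is not on the preference list; base rate stands.
Duty = $329,144.88 × 16% + 2,172 × $2.49 = $58,071.46.
Total = $0.00 + $49,291.50 + $58,071.46 = $107,362.96.

$107,362.96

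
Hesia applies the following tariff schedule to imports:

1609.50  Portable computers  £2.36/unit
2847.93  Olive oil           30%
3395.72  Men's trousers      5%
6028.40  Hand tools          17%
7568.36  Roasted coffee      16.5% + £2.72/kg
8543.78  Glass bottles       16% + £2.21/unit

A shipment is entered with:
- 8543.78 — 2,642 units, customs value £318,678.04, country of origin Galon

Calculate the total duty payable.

Line 1 (8543.78, Galon, 2,642 units, £318,678.04):
Base rate for 8543.78 is 16% + £2.21/unit.
Duty = £318,678.04 × 16% + 2,642 × £2.21 = £56,827.31.

£56,827.31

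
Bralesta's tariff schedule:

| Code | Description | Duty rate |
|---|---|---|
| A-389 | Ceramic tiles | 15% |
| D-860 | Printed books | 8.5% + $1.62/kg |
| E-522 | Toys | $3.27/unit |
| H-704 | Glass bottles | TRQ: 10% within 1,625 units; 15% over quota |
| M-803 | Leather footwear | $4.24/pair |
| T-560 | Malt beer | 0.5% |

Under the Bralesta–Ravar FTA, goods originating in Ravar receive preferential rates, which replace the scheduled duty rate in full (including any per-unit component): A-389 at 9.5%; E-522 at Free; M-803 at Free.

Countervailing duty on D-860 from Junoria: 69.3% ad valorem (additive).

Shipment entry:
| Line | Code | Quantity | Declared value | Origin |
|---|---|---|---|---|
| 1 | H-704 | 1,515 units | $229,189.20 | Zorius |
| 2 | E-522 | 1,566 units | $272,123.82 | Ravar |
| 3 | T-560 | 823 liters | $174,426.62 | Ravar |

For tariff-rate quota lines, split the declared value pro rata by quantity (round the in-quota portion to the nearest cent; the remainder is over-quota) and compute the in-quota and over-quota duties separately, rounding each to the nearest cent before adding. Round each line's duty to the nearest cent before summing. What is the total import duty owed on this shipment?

Line 1 (H-704, Zorius, 1,515 units, $229,189.20):
Code H-704 is under a tariff-rate quota (threshold 1,625 units). Quantity 1,515 units is within the quota, so the in-quota rate 10% applies to the full value.
Duty = $229,189.20 × 10% = $22,918.92.
Line 2 (E-522, Ravar, 1,566 units, $272,123.82):
Base rate for E-522 is $3.27/unit.
Origin Ravar qualifies under the Bralesta–Ravar agreement and E-522 is covered: preferential rate Free applies instead.
Duty = $272,123.82 × 0% = $0.00.
Line 3 (T-560, Ravar, 823 liters, $174,426.62):
Base rate for T-560 is 0.5%.
Origin Ravar is the FTA partner but T-560 is not on the preference list; base rate stands.
Duty = $174,426.62 × 0.5% = $872.13.
Total = $22,918.92 + $0.00 + $872.13 = $23,791.05.

$23,791.05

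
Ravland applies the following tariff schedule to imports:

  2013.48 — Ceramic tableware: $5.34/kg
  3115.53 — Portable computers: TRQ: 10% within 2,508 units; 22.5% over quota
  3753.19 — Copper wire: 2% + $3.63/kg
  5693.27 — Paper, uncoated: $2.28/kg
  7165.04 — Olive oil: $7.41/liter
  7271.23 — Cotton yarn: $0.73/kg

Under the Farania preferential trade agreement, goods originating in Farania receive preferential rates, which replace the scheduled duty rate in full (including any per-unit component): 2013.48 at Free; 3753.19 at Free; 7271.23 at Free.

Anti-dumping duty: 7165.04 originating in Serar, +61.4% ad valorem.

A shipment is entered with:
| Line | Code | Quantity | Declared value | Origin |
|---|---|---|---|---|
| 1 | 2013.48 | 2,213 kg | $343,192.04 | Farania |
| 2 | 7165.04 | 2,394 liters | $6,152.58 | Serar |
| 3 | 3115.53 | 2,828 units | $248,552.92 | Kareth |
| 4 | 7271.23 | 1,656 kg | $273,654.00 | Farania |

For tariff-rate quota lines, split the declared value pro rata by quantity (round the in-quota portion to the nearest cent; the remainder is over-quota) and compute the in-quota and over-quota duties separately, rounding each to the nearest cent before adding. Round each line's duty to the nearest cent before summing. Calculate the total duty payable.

Line 1 (2013.48, Farania, 2,213 kg, $343,192.04):
Base rate for 2013.48 is $5.34/kg.
Origin Farania qualifies under the Ravland–Farania agreement and 2013.48 is covered: preferential rate Free applies instead.
Duty = $343,192.04 × 0% = $0.00.
Line 2 (7165.04, Serar, 2,394 liters, $6,152.58):
Base rate for 7165.04 is $7.41/liter.
Additional duty on 7165.04 from Serar: +61.4% ad valorem. Applied ad valorem rate = 61.4%.
Duty = $6,152.58 × 61.4% + 2,394 × $7.41 = $21,517.22.
Line 3 (3115.53, Kareth, 2,828 units, $248,552.92):
Code 3115.53 is under a tariff-rate quota (threshold 2,508 units). In-quota: 2,508 units at 10%; over-quota: 320 units at 22.5%.
Pro-rata value split: in-quota = $248,552.92 × 2,508/2,828 = $220,428.12; over-quota = $248,552.92 − $220,428.12 = $28,124.80.
In-quota duty = $220,428.12 × 10% = $22,042.81. Over-quota duty = $28,124.80 × 22.5% = $6,328.08.
Line duty = $22,042.81 + $6,328.08 = $28,370.89.
Line 4 (7271.23, Farania, 1,656 kg, $273,654.00):
Base rate for 7271.23 is $0.73/kg.
Origin Farania qualifies under the Ravland–Farania agreement and 7271.23 is covered: preferential rate Free applies instead.
Duty = $273,654.00 × 0% = $0.00.
Total = $0.00 + $21,517.22 + $28,370.89 + $0.00 = $49,888.11.

$49,888.11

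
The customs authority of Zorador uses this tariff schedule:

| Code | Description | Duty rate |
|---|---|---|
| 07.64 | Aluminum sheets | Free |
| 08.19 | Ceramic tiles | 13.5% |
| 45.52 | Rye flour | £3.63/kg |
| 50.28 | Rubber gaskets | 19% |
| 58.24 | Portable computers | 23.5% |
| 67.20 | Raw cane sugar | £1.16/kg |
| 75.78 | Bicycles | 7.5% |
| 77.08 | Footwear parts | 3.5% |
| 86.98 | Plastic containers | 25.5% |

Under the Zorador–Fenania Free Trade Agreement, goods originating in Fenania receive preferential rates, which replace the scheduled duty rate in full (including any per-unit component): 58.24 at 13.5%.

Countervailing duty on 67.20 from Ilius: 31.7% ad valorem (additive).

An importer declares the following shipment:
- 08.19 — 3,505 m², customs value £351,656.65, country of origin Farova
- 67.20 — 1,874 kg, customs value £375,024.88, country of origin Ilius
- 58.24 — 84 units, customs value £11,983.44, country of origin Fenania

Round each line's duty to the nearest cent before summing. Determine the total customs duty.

£170,148.14

Line 1 (08.19, Farova, 3,505 m², £351,656.65):
Base rate for 08.19 is 13.5%.
Duty = £351,656.65 × 13.5% = £47,473.65.
Line 2 (67.20, Ilius, 1,874 kg, £375,024.88):
Base rate for 67.20 is £1.16/kg.
Additional duty on 67.20 from Ilius: +31.7% ad valorem. Applied ad valorem rate = 31.7%.
Duty = £375,024.88 × 31.7% + 1,874 × £1.16 = £121,056.73.
Line 3 (58.24, Fenania, 84 units, £11,983.44):
Base rate for 58.24 is 23.5%.
Origin Fenania qualifies under the Zorador–Fenania agreement and 58.24 is covered: preferential rate 13.5% applies instead.
Duty = £11,983.44 × 13.5% = £1,617.76.
Total = £47,473.65 + £121,056.73 + £1,617.76 = £170,148.14.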